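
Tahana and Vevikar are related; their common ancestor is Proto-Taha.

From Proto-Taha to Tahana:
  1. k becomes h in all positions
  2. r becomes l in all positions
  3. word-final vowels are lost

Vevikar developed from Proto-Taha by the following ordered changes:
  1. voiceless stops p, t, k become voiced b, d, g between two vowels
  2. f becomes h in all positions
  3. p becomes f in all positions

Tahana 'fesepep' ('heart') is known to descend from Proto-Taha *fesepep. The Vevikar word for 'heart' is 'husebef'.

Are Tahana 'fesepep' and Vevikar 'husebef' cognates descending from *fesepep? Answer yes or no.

Derive the expected Vevikar reflex of *fesepep:
Vevikar: *fesepep > fesebep > hesebep > hesebef  (by intervocalic voicing, unconditioned shift, unconditioned shift)
The regular Vevikar reflex would be 'hesebef', but the attested form is 'husebef'. The correspondence is irregular, so they are not cognates (the Vevikar form has a different source).

no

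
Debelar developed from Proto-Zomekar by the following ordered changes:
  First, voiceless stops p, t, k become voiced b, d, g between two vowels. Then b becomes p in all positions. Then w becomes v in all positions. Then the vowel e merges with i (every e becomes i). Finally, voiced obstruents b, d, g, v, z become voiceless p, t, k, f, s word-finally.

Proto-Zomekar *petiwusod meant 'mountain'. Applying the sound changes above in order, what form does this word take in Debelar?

pidivusot

Debelar: *petiwusod > pediwusod > pedivusod > pidivusod > pidivusot  (by intervocalic voicing, unconditioned shift, vowel merger, final devoicing)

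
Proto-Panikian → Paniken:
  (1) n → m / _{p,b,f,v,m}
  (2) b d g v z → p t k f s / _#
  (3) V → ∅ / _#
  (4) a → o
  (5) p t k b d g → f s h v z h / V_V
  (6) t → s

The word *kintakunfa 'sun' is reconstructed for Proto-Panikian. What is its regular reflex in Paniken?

Paniken: *kintakunfa > kintakumfa > kintakumf > kintokumf > kintohumf > kinsohumf  (by nasal place assimilation, apocope, vowel merger, intervocalic lenition, unconditioned shift)

kinsohumf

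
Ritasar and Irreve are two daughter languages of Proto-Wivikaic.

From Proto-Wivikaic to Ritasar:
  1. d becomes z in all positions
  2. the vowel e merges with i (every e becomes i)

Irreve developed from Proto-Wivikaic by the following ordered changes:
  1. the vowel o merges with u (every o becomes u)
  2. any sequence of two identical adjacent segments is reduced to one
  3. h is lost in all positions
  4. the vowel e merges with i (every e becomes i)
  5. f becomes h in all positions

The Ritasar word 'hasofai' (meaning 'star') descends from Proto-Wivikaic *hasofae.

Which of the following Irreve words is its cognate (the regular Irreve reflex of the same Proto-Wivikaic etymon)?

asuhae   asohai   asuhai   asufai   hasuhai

Irreve: *hasofae > hasufae > asufae > asufai > asuhai  (by vowel merger, h-loss, vowel merger, unconditioned shift)
Among the options, 'asuhai' alone shows every Irreve change applied in order.

asuhai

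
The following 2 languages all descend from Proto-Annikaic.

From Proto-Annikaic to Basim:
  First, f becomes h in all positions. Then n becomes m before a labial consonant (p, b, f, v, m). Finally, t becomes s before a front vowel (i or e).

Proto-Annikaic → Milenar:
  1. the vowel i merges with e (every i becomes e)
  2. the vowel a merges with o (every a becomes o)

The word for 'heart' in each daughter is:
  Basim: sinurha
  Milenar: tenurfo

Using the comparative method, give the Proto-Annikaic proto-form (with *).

Position 7: Basim has a, Milenar has o. Basim preserves a here (none of its changes turn any other segment into a), so the proto-segment is *a.
Position 6: Basim has h, Milenar has f. Milenar preserves f here (none of its changes turn any other segment into f), so the proto-segment is *f.
Position 2: Basim has i, Milenar has e. Basim preserves i here (none of its changes turn any other segment into i), so the proto-segment is *i.
Continuing position by position gives *tinurfa; check it forward:
Basim: *tinurfa > tinurha > sinurha  (by unconditioned shift, palatalisation)
Milenar: *tinurfa
  tinurfa → tenurfa   [vowel merger]
  tenurfa → tenurfo   [vowel merger]
  giving Milenar tenurfo.
Only *tinurfa yields all of Basim sinurha, Milenar tenurfo.

*tinurfa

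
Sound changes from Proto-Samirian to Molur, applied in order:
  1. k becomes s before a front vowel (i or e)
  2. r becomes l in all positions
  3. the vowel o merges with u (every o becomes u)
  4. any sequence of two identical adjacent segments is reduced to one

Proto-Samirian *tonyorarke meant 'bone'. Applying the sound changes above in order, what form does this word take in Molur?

tunyulalse

Molur: *tonyorarke
  tonyorarke → tonyorarse   [palatalisation]
  tonyorarse → tonyolalse   [unconditioned shift]
  tonyolalse → tunyulalse   [vowel merger]
  tunyulalse (rule 4 does not apply)
  giving Molur tunyulalse.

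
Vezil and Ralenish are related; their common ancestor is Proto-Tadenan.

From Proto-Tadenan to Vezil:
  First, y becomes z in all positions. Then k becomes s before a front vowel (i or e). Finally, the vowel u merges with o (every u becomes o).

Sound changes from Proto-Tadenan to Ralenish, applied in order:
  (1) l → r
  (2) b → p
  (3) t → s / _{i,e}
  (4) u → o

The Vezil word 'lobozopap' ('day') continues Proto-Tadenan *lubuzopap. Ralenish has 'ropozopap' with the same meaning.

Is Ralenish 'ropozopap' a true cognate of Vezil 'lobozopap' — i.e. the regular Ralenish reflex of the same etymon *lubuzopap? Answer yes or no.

yes

Derive the expected Ralenish reflex of *lubuzopap:
Ralenish: *lubuzopap > rubuzopap > rupuzopap > ropozopap  (by unconditioned shift, unconditioned shift, vowel merger)
Ralenish 'ropozopap' matches the regular reflex exactly, so the pair is cognate.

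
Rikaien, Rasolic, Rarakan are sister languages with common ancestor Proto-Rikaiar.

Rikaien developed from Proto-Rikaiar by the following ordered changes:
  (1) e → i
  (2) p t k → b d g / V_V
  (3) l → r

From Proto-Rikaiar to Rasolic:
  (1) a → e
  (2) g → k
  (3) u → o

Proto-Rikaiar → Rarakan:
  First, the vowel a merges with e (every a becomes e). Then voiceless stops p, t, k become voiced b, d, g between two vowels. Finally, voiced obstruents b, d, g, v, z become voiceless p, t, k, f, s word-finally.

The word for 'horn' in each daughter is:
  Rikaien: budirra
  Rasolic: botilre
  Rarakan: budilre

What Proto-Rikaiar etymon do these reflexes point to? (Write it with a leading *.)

*butilra

Position 5: Rikaien has r, Rasolic has l, Rarakan has l. Rasolic preserves l here (none of its changes turn any other segment into l), so the proto-segment is *l.
Position 7: Rikaien has a, Rasolic has e, Rarakan has e. Rikaien preserves a here (none of its changes turn any other segment into a), so the proto-segment is *a.
Continuing position by position gives *butilra; check it forward:
Rikaien: start from *butilra.
  rule 1: no change — butilra
  rule 2 (intervocalic voicing): butilra → budilra
  rule 3 (unconditioned shift): budilra → budirra
  ⇒ Rikaien budirra
Rasolic: start from *butilra.
  rule 1 (vowel merger): butilra → butilre
  rule 2: no change — butilre
  rule 3 (vowel merger): butilre → botilre
  ⇒ Rasolic botilre
Rarakan: start from *butilra.
  rule 1 (vowel merger): butilra → butilre
  rule 2 (intervocalic voicing): butilre → budilre
  rule 3: no change — budilre
  ⇒ Rarakan budilre
*butilra is the unique common source.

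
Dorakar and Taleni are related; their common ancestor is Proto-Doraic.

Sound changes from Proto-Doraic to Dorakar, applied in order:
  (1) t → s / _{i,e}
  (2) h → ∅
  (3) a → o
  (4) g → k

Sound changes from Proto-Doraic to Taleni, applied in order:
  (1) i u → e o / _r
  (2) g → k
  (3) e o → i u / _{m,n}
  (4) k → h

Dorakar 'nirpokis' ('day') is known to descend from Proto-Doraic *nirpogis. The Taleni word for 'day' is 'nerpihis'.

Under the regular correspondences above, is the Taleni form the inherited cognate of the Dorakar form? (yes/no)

no

Derive the expected Taleni reflex of *nirpogis:
Taleni: start from *nirpogis.
  rule 1 (pre-rhotic lowering): nirpogis → nerpogis
  rule 2 (unconditioned shift): nerpogis → nerpokis
  rule 3: no change — nerpokis
  rule 4 (unconditioned shift): nerpokis → nerpohis
  ⇒ Taleni nerpohis
The regular Taleni reflex would be 'nerpohis', but the attested form is 'nerpihis'. The correspondence is irregular, so they are not cognates (the Taleni form has a different source).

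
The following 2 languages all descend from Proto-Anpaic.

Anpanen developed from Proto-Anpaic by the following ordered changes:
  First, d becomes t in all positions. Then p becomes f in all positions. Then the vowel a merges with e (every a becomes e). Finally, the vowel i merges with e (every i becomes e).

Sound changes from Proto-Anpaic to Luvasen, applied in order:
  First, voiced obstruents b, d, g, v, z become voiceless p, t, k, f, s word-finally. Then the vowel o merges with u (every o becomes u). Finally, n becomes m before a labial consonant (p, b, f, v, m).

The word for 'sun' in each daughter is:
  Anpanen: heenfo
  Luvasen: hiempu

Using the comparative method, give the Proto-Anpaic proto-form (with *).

*hienpo

Position 6: Anpanen has o, Luvasen has u. Anpanen preserves o here (none of its changes turn any other segment into o), so the proto-segment is *o.
Position 2: Anpanen has e, Luvasen has i. Luvasen preserves i here (none of its changes turn any other segment into i), so the proto-segment is *i.
Continuing position by position gives *hienpo; check it forward:
Anpanen: *hienpo
  hienpo (rule 1 does not apply)
  hienpo → hienfo   [unconditioned shift]
  hienfo (rule 3 does not apply)
  hienfo → heenfo   [vowel merger]
  giving Anpanen heenfo.
Luvasen: *hienpo
  hienpo (rule 1 does not apply)
  hienpo → hienpu   [vowel merger]
  hienpu → hiempu   [nasal place assimilation]
  giving Luvasen hiempu.
Only *hienpo yields all of Anpanen heenfo, Luvasen hiempu.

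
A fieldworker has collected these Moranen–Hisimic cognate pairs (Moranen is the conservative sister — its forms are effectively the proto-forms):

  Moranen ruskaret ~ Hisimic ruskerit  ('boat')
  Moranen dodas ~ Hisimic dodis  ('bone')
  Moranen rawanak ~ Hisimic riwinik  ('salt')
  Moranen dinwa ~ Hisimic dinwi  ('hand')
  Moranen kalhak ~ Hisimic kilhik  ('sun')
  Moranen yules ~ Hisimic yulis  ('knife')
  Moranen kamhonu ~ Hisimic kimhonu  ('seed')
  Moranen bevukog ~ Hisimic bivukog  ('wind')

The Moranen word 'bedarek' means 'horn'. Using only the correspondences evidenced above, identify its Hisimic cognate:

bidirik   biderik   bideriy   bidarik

biderik

ruskaret ~ ruskerit, yules ~ yulis — Moranen e corresponds to Hisimic i after a consonant, before a consonant other than r, m, n, p, b, f, v.
ruskaret ~ ruskerit — Moranen a corresponds to Hisimic e after a consonant, before r.
Applying these to Moranen 'bedarek':
  bedarek → bidarek   (e→i after a consonant, before a consonant other than r, m, n, p, b, f, v)
  bidarek → biderek   (a→e after a consonant, before r)
  biderek → biderik   (e→i after a consonant, before a consonant other than r, m, n, p, b, f, v)
So the Hisimic cognate is 'biderik'.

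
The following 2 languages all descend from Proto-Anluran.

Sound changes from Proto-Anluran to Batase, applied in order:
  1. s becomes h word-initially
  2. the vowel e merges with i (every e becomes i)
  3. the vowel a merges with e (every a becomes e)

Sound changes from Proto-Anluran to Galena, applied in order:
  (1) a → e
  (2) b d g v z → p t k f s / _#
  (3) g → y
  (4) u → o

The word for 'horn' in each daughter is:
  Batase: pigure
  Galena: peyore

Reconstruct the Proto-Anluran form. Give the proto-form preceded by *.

*pegura

Position 3: Batase has g, Galena has y. Batase preserves g here (none of its changes turn any other segment into g), so the proto-segment is *g.
Position 2: Batase has i, Galena has e. Taking the neighbouring segments as reconstructed: Batase i could go back to *e or *i; Galena e could go back to *a or *e — the one source consistent with every daughter is *e.
Position 6: Batase has e, Galena has e. In Batase, e can only continue *a, so the proto-segment is *a.
This points to *pegura. Verify forward in each daughter:
Batase: start from *pegura.
  rule 1: no change — pegura
  rule 2 (vowel merger): pegura → pigura
  rule 3 (vowel merger): pigura → pigure
  ⇒ Batase pigure
Galena: *pegura
  pegura → pegure   [vowel merger]
  pegure (rule 2 does not apply)
  pegure → peyure   [unconditioned shift]
  peyure → peyore   [vowel merger]
  giving Galena peyore.
No other proto-form is consistent with every reflex, so the reconstruction is *pegura.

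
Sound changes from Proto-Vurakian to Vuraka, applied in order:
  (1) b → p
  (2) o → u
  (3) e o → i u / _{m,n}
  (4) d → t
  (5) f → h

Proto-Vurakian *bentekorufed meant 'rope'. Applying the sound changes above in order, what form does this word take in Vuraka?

Vuraka: *bentekorufed > pentekorufed > pentekurufed > pintekurufed > pintekurufet > pintekuruhet  (by unconditioned shift, vowel merger, pre-nasal raising, unconditioned shift, unconditioned shift)

pintekuruhet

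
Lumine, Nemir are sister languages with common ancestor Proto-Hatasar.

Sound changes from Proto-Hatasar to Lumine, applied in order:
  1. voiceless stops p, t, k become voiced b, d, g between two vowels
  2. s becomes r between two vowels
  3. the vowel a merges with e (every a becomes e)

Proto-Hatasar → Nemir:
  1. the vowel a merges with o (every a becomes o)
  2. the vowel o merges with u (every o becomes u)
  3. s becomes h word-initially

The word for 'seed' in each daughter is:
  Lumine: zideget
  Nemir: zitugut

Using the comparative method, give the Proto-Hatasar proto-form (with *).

Position 6: Lumine has e, Nemir has u. Taking the neighbouring segments as reconstructed: Lumine e could go back to *a or *e; Nemir u could go back to *a or *o or *u — the one source consistent with every daughter is *a.
Position 3: Lumine has d, Nemir has t. Nemir preserves t here (none of its changes turn any other segment into t), so the proto-segment is *t.
Verify the candidate proto-form against each daughter:
Lumine: *zitagat
  zitagat → zidagat   [intervocalic voicing]
  zidagat (rule 2 does not apply)
  zidagat → zideget   [vowel merger]
  giving Lumine zideget.
Nemir: *zitagat > zitogot > zitugut  (by vowel merger, vowel merger)
*zitagat is the unique common source.

*zitagat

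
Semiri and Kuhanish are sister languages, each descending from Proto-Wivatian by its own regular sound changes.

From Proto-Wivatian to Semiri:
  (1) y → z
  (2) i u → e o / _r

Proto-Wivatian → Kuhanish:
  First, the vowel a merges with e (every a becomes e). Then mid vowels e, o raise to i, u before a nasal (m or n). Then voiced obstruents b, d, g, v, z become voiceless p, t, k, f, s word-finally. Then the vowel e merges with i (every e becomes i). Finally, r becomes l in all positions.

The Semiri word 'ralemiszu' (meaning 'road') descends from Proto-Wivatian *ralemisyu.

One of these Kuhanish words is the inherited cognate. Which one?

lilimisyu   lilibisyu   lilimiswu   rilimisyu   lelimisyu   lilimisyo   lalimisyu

Kuhanish: *ralemisyu
  ralemisyu → relemisyu   [vowel merger]
  relemisyu → relimisyu   [pre-nasal raising]
  relimisyu (rule 3 does not apply)
  relimisyu → rilimisyu   [vowel merger]
  rilimisyu → lilimisyu   [unconditioned shift]
  giving Kuhanish lilimisyu.
Only 'lilimisyu' matches the regular Kuhanish development of *ralemisyu.

lilimisyu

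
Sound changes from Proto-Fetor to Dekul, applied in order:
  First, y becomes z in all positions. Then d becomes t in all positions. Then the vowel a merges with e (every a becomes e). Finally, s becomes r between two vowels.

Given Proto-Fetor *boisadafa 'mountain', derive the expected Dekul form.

Dekul: start from *boisadafa.
  rule 1: no change — boisadafa
  rule 2 (unconditioned shift): boisadafa → boisatafa
  rule 3 (vowel merger): boisatafa → boisetefe
  rule 4 (rhotacism): boisetefe → boiretefe
  ⇒ Dekul boiretefe

boiretefe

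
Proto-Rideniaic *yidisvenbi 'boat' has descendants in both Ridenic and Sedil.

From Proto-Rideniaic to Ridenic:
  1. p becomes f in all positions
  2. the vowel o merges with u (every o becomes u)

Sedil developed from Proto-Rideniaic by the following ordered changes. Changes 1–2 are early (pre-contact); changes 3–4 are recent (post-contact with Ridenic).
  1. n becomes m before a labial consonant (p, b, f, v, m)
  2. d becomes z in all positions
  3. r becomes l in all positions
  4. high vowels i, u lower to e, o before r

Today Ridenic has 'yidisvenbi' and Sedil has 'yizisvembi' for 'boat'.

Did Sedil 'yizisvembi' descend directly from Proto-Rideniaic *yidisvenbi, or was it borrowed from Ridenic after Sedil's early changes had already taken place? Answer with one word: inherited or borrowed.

If inherited, *yidisvenbi would pass through all of Sedil's changes:
Sedil: start from *yidisvenbi.
  rule 1 (nasal place assimilation): yidisvenbi → yidisvembi
  rule 2 (unconditioned shift): yidisvembi → yizisvembi
  rule 3: no change — yizisvembi
  rule 4: no change — yizisvembi
  ⇒ Sedil yizisvembi
If borrowed from Ridenic 'yidisvenbi' after the early changes, it would undergo only the recent ones:
  rule 3 (unconditioned shift): no change (yidisvenbi)
  rule 4 (pre-rhotic lowering): no change (yidisvenbi)
  ⇒ as a loan: yidisvenbi
Sedil 'yizisvembi' matches the inherited outcome exactly, so it is an inherited cognate, not a loan.

inherited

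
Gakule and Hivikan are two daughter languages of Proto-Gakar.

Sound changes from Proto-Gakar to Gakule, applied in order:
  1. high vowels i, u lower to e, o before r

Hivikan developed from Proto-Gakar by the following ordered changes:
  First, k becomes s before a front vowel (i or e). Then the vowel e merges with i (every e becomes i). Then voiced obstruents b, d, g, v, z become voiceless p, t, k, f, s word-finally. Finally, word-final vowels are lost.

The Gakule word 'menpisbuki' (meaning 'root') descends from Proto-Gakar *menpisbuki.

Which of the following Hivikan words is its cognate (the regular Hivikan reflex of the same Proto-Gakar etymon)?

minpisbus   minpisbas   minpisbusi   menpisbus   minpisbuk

Hivikan: *menpisbuki > menpisbusi > minpisbusi > minpisbus  (by palatalisation, vowel merger, apocope)

minpisbus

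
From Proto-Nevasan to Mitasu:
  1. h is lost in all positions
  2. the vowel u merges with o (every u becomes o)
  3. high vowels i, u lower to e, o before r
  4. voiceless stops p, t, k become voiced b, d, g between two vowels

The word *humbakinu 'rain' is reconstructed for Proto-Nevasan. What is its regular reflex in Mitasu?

ombagino

Mitasu: start from *humbakinu.
  rule 1 (h-loss): humbakinu → umbakinu
  rule 2 (vowel merger): umbakinu → ombakino
  rule 3: no change — ombakino
  rule 4 (intervocalic voicing): ombakino → ombagino
  ⇒ Mitasu ombagino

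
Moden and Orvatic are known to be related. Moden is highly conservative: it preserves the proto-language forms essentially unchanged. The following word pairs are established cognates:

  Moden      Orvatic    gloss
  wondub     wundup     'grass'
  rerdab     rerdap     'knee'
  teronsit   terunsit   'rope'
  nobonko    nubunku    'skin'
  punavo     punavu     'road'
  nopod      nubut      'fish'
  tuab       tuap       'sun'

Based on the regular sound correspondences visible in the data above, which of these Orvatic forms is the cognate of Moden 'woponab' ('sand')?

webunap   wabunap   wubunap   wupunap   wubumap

nopod ~ nubut — Moden o corresponds to Orvatic u after a consonant, before a labial obstruent.
nopod ~ nubut — Moden p corresponds to Orvatic b between vowels (before a back vowel).
wondub ~ wundup, teronsit ~ terunsit — Moden o corresponds to Orvatic u after a consonant, before a nasal.
wondub ~ wundup, rerdab ~ rerdap — Moden b corresponds to Orvatic p word-finally.
Applying these to Moden 'woponab':
  woponab → wuponab   (o→u after a consonant, before a labial obstruent)
  wuponab → wubonab   (p→b between vowels (before a back vowel))
  wubonab → wubunab   (o→u after a consonant, before a nasal)
  wubunab → wubunap   (b→p word-finally)
So the Orvatic cognate is 'wubunap'.

wubunap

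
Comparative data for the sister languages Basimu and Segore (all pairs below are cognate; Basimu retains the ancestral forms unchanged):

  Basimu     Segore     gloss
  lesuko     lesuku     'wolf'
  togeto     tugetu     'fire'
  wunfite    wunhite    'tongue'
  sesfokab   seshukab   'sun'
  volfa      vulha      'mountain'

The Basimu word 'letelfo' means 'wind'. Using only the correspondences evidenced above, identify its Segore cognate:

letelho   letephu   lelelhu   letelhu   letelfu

letelhu

sesfokab ~ seshukab — Basimu f corresponds to Segore h after a consonant, before a back vowel.
lesuko ~ lesuku, togeto ~ tugetu — Basimu o corresponds to Segore u word-finally.
Applying these to Basimu 'letelfo':
  letelfo → letelho   (f→h after a consonant, before a back vowel)
  letelho → letelhu   (o→u word-finally)
So the Segore cognate is 'letelhu'.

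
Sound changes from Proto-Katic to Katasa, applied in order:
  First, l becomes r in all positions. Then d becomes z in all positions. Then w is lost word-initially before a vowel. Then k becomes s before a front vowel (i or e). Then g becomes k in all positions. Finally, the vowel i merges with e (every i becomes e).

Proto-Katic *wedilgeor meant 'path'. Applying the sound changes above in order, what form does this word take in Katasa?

Katasa: *wedilgeor
  wedilgeor → wedirgeor   [unconditioned shift]
  wedirgeor → wezirgeor   [unconditioned shift]
  wezirgeor → ezirgeor   [glide loss]
  ezirgeor (rule 4 does not apply)
  ezirgeor → ezirkeor   [unconditioned shift]
  ezirkeor → ezerkeor   [vowel merger]
  giving Katasa ezerkeor.

ezerkeor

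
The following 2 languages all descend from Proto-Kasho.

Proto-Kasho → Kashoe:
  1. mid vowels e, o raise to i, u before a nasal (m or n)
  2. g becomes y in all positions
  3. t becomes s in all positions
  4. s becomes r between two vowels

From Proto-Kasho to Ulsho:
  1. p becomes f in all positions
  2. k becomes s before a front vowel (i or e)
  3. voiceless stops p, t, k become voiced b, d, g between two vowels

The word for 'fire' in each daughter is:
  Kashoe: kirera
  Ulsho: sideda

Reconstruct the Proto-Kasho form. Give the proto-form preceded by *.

Position 3: Kashoe has r, Ulsho has d. Taking the neighbouring segments as reconstructed: Kashoe r could go back to *t or *s or *r; Ulsho d could go back to *t or *d — the one source consistent with every daughter is *t.
Position 5: Kashoe has r, Ulsho has d. Taking the neighbouring segments as reconstructed: Kashoe r could go back to *t or *s or *r; Ulsho d could go back to *t or *d — the one source consistent with every daughter is *t.
Position 1: Kashoe has k, Ulsho has s. Kashoe preserves k here (none of its changes turn any other segment into k), so the proto-segment is *k.
Continuing position by position gives *kiteta; check it forward:
Kashoe: *kiteta
  kiteta (rule 1 does not apply)
  kiteta (rule 2 does not apply)
  kiteta → kisesa   [unconditioned shift]
  kisesa → kirera   [rhotacism]
  giving Kashoe kirera.
Ulsho: *kiteta
  kiteta (rule 1 does not apply)
  kiteta → siteta   [palatalisation]
  siteta → sideda   [intervocalic voicing]
  giving Ulsho sideda.
No other proto-form is consistent with every reflex, so the reconstruction is *kiteta.

*kiteta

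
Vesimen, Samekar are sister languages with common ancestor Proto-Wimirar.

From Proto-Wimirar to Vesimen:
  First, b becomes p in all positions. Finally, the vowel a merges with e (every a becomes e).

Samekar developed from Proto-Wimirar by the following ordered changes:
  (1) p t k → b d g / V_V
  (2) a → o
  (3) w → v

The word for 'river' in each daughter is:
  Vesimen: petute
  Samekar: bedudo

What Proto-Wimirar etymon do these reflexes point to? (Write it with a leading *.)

*betuta

Position 5: Vesimen has t, Samekar has d. Vesimen preserves t here (none of its changes turn any other segment into t), so the proto-segment is *t.
Position 1: Vesimen has p, Samekar has b. Taking the neighbouring segments as reconstructed: Vesimen p could go back to *p or *b; Samekar b can only go back to *b — the one source consistent with every daughter is *b.
Position 3: Vesimen has t, Samekar has d. Vesimen preserves t here (none of its changes turn any other segment into t), so the proto-segment is *t.
Continuing position by position gives *betuta; check it forward:
Vesimen: *betuta
  betuta → petuta   [unconditioned shift]
  petuta → petute   [vowel merger]
  giving Vesimen petute.
Samekar: *betuta
  betuta → beduda   [intervocalic voicing]
  beduda → bedudo   [vowel merger]
  bedudo (rule 3 does not apply)
  giving Samekar bedudo.
Only *betuta yields all of Vesimen petute, Samekar bedudo.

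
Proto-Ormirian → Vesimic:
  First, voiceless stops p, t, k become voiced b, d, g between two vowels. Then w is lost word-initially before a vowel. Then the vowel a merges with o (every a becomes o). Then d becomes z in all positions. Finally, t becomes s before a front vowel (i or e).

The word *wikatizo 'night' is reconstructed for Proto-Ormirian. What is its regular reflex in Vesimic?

igozizo

Vesimic: start from *wikatizo.
  rule 1 (intervocalic voicing): wikatizo → wigadizo
  rule 2 (glide loss): wigadizo → igadizo
  rule 3 (vowel merger): igadizo → igodizo
  rule 4 (unconditioned shift): igodizo → igozizo
  rule 5: no change — igozizo
  ⇒ Vesimic igozizo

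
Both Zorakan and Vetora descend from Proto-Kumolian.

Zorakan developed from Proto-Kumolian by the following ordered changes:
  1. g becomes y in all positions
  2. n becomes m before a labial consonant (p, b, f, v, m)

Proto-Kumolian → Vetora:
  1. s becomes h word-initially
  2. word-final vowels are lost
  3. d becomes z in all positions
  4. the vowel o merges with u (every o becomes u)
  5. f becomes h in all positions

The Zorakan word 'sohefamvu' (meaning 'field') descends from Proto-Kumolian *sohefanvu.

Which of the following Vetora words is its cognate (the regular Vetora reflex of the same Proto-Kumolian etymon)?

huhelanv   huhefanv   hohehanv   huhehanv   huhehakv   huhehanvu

Vetora: *sohefanvu > hohefanvu > hohefanv > huhefanv > huhehanv  (by debuccalisation, apocope, vowel merger, unconditioned shift)
The other candidates each miss or misapply at least one Vetora change.

huhehanv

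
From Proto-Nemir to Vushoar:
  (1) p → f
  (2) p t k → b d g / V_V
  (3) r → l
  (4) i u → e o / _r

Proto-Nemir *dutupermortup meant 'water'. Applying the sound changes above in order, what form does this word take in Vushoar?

dudufelmoltuf

Vushoar: *dutupermortup
  dutupermortup → dutufermortuf   [unconditioned shift]
  dutufermortuf → dudufermortuf   [intervocalic voicing]
  dudufermortuf → dudufelmoltuf   [unconditioned shift]
  dudufelmoltuf (rule 4 does not apply)
  giving Vushoar dudufelmoltuf.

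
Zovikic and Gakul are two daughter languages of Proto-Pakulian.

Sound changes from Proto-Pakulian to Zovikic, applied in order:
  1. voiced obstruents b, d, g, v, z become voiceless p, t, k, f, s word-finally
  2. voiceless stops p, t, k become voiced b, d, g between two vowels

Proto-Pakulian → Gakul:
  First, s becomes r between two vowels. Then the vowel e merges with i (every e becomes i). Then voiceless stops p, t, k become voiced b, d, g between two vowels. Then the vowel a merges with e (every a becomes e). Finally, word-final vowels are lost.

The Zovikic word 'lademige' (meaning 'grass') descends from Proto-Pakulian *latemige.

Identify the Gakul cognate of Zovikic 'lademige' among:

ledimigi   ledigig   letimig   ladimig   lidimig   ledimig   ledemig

Gakul: *latemige
  latemige (rule 1 does not apply)
  latemige → latimigi   [vowel merger]
  latimigi → ladimigi   [intervocalic voicing]
  ladimigi → ledimigi   [vowel merger]
  ledimigi → ledimig   [apocope]
  giving Gakul ledimig.

ledimig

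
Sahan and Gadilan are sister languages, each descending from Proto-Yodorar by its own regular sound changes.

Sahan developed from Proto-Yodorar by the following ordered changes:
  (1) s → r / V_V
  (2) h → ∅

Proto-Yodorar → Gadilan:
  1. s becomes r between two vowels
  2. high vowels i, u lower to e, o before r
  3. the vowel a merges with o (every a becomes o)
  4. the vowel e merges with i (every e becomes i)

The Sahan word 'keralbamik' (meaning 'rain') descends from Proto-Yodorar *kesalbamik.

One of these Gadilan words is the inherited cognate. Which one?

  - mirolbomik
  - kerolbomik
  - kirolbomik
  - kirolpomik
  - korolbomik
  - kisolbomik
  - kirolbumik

Gadilan: *kesalbamik
  kesalbamik → keralbamik   [rhotacism]
  keralbamik (rule 2 does not apply)
  keralbamik → kerolbomik   [vowel merger]
  kerolbomik → kirolbomik   [vowel merger]
  giving Gadilan kirolbomik.

kirolbomik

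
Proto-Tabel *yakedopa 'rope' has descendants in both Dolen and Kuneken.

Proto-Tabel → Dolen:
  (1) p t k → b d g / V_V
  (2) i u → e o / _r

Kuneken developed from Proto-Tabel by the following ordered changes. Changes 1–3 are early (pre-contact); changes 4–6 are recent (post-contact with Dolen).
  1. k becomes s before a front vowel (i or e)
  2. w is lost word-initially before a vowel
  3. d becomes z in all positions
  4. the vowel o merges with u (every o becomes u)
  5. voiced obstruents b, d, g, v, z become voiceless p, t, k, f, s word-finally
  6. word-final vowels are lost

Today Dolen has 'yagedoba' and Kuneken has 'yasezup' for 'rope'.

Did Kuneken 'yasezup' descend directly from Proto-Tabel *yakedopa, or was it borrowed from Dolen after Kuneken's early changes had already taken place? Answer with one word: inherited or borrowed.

inherited

If inherited, *yakedopa would pass through all of Kuneken's changes:
Kuneken: *yakedopa
  yakedopa → yasedopa   [palatalisation]
  yasedopa (rule 2 does not apply)
  yasedopa → yasezopa   [unconditioned shift]
  yasezopa → yasezupa   [vowel merger]
  yasezupa (rule 5 does not apply)
  yasezupa → yasezup   [apocope]
  giving Kuneken yasezup.
If borrowed from Dolen 'yagedoba' after the early changes, it would undergo only the recent ones:
  rule 4 (vowel merger): yagedoba → yageduba
  rule 5 (final devoicing): no change (yageduba)
  rule 6 (apocope): yageduba → yagedub
  ⇒ as a loan: yagedub
Kuneken 'yasezup' matches the inherited outcome exactly, so it is an inherited cognate, not a loan.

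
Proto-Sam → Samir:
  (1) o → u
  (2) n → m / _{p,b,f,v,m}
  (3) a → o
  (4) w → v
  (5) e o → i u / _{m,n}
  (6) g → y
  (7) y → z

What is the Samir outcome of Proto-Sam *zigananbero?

Samir: start from *zigananbero.
  rule 1 (vowel merger): zigananbero → zigananberu
  rule 2 (nasal place assimilation): zigananberu → ziganamberu
  rule 3 (vowel merger): ziganamberu → zigonomberu
  rule 4: no change — zigonomberu
  rule 5 (pre-nasal raising): zigonomberu → zigunumberu
  rule 6 (unconditioned shift): zigunumberu → ziyunumberu
  rule 7 (unconditioned shift): ziyunumberu → zizunumberu
  ⇒ Samir zizunumberu

zizunumberu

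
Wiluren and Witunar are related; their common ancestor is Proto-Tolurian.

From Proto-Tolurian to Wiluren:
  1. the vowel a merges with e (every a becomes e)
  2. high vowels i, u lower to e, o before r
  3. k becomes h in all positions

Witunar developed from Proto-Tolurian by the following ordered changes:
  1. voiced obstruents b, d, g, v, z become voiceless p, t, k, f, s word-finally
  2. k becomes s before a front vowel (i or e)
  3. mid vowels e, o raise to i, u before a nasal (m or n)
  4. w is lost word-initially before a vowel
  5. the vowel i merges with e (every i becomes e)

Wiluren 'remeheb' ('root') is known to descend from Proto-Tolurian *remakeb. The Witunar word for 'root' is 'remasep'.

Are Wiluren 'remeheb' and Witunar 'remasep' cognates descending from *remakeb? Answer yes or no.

yes

Derive the expected Witunar reflex of *remakeb:
Witunar: *remakeb > remakep > remasep > rimasep > remasep  (by final devoicing, palatalisation, pre-nasal raising, vowel merger)
Witunar 'remasep' matches the regular reflex exactly, so the pair is cognate.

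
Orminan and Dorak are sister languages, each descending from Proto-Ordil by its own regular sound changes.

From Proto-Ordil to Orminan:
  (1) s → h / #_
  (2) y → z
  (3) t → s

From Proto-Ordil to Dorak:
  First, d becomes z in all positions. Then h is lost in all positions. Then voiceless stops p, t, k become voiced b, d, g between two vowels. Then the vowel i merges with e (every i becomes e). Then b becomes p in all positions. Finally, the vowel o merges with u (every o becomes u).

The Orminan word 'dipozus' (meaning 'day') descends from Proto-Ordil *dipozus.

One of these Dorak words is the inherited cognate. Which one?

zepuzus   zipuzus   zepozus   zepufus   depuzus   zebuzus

zepuzus

Dorak: *dipozus > zipozus > zibozus > zebozus > zepozus > zepuzus  (by unconditioned shift, intervocalic voicing, vowel merger, unconditioned shift, vowel merger)
Among the options, 'zepuzus' alone shows every Dorak change applied in order.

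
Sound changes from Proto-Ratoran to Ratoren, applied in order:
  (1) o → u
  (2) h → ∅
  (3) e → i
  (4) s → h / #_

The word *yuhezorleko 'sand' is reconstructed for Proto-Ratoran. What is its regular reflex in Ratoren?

yuizurliku

Ratoren: *yuhezorleko > yuhezurleku > yuezurleku > yuizurliku  (by vowel merger, h-loss, vowel merger)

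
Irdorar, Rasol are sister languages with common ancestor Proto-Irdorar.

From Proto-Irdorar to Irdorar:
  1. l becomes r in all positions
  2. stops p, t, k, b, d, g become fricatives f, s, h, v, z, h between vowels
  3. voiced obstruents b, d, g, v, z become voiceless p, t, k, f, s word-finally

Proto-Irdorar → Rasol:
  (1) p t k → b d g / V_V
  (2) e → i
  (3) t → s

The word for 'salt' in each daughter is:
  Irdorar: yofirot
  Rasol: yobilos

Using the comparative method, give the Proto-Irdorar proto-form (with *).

*yopilot

Position 3: Irdorar has f, Rasol has b. Taking the neighbouring segments as reconstructed: Irdorar f could go back to *p or *f; Rasol b could go back to *p or *b — the one source consistent with every daughter is *p.
Position 7: Irdorar has t, Rasol has s. Taking the neighbouring segments as reconstructed: Irdorar t could go back to *t or *d; Rasol s could go back to *t or *s — the one source consistent with every daughter is *t.
Position 5: Irdorar has r, Rasol has l. Rasol preserves l here (none of its changes turn any other segment into l), so the proto-segment is *l.
Continuing position by position gives *yopilot; check it forward:
Irdorar: *yopilot
  yopilot → yopirot   [unconditioned shift]
  yopirot → yofirot   [intervocalic lenition]
  yofirot (rule 3 does not apply)
  giving Irdorar yofirot.
Rasol: *yopilot > yobilot > yobilos  (by intervocalic voicing, unconditioned shift)
*yopilot is the unique common source.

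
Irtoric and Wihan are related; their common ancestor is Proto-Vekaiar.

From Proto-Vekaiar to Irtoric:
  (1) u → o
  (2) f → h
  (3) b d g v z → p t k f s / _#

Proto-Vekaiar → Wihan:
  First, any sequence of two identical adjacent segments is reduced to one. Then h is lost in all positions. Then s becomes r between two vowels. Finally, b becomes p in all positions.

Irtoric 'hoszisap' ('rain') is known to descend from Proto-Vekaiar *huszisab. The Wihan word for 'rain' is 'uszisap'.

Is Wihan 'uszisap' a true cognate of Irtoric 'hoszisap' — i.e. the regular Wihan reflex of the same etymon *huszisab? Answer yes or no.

Derive the expected Wihan reflex of *huszisab:
Wihan: start from *huszisab.
  rule 1: no change — huszisab
  rule 2 (h-loss): huszisab → uszisab
  rule 3 (rhotacism): uszisab → uszirab
  rule 4 (unconditioned shift): uszirab → uszirap
  ⇒ Wihan uszirap
The regular Wihan reflex would be 'uszirap', but the attested form is 'uszisap'. The correspondence is irregular, so they are not cognates (the Wihan form has a different source).

no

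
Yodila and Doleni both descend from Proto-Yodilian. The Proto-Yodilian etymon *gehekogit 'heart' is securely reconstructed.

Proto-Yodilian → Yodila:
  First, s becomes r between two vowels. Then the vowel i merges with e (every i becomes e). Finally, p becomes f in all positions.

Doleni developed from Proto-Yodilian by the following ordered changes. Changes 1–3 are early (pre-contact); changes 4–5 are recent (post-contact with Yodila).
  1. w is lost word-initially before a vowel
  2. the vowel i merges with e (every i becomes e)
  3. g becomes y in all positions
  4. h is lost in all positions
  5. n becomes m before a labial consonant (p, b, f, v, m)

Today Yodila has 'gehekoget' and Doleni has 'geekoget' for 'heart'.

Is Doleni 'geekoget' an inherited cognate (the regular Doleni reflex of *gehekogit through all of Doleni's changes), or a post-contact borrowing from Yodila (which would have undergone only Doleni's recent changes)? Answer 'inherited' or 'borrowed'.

borrowed

If inherited, *gehekogit would pass through all of Doleni's changes:
Doleni: start from *gehekogit.
  rule 1: no change — gehekogit
  rule 2 (vowel merger): gehekogit → gehekoget
  rule 3 (unconditioned shift): gehekoget → yehekoyet
  rule 4 (h-loss): yehekoyet → yeekoyet
  rule 5: no change — yeekoyet
  ⇒ Doleni yeekoyet
If borrowed from Yodila 'gehekoget' after the early changes, it would undergo only the recent ones:
  rule 4 (h-loss): gehekoget → geekoget
  rule 5 (nasal place assimilation): no change (geekoget)
  ⇒ as a loan: geekoget
Doleni 'geekoget' matches the loan outcome 'geekoget', not the inherited 'yeekoyet' — it skipped the early Doleni changes, so it was borrowed from Yodila.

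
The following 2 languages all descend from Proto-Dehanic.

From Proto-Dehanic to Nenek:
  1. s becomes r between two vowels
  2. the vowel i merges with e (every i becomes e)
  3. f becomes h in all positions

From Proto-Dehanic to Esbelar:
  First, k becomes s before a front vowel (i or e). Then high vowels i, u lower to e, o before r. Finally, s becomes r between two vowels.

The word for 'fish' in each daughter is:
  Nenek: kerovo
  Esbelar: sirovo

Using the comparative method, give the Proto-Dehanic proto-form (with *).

*kisovo

Position 2: Nenek has e, Esbelar has i. Esbelar preserves i here (none of its changes turn any other segment into i), so the proto-segment is *i.
Position 1: Nenek has k, Esbelar has s. Nenek preserves k here (none of its changes turn any other segment into k), so the proto-segment is *k.
Continuing position by position gives *kisovo; check it forward:
Nenek: start from *kisovo.
  rule 1 (rhotacism): kisovo → kirovo
  rule 2 (vowel merger): kirovo → kerovo
  rule 3: no change — kerovo
  ⇒ Nenek kerovo
Esbelar: *kisovo > sisovo > sirovo  (by palatalisation, rhotacism)
Only *kisovo yields all of Nenek kerovo, Esbelar sirovo.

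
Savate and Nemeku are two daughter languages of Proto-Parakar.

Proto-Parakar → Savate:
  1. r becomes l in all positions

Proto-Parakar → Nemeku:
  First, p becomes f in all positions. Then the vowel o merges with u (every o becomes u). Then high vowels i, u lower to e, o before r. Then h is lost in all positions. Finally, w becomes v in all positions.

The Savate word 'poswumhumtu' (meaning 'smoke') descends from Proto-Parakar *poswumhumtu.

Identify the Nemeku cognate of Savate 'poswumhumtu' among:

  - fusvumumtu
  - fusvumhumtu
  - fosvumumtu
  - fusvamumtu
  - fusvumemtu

fusvumumtu

Nemeku: start from *poswumhumtu.
  rule 1 (unconditioned shift): poswumhumtu → foswumhumtu
  rule 2 (vowel merger): foswumhumtu → fuswumhumtu
  rule 3: no change — fuswumhumtu
  rule 4 (h-loss): fuswumhumtu → fuswumumtu
  rule 5 (unconditioned shift): fuswumumtu → fusvumumtu
  ⇒ Nemeku fusvumumtu
The other candidates each miss or misapply at least one Nemeku change.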